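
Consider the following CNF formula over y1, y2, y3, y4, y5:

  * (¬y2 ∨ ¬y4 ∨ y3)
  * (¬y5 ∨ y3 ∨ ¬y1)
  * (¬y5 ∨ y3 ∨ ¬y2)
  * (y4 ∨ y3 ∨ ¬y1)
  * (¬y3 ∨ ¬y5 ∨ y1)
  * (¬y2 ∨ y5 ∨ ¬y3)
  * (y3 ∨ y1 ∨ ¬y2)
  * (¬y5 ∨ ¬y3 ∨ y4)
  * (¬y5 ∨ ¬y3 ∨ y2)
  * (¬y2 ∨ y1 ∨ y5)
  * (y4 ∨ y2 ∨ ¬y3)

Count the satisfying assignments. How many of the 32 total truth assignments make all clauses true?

Split on y3, then y2.
  y3=T, y2=T: remaining (y1,y4,y5) ∈ {(T,T,T)} — 1.
  y3=T, y2=F: remaining (y1,y4,y5) ∈ {(F,T,F); (T,T,F)} — 2.
  y3=F, y2=T: a clause becomes empty — 0.
  y3=F, y2=F: 5 of the 8 assignments to (y1,y4,y5) work.
Total: 1 + 2 + 0 + 5 = 8.

8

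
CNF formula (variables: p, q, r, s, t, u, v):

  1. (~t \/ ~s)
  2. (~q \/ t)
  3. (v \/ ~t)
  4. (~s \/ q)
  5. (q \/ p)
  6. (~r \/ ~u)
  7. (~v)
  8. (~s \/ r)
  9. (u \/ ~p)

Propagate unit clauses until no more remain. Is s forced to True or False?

(~v) stands alone — v = False.
In (~t \/ v), v is now false; ~t must hold, so t = False.
(~q \/ t): since t = False, the clause reduces to (~q). q = False.
From (~s \/ q) and q = False: s = False.

False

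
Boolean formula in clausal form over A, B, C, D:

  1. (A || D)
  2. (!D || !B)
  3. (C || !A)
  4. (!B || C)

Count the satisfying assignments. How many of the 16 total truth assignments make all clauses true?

5

Satisfying assignments:
  A=F B=F C=F D=T
  A=F B=F C=T D=T
  A=T B=F C=T D=F
  A=T B=F C=T D=T
  A=T B=T C=T D=F
Count: 5.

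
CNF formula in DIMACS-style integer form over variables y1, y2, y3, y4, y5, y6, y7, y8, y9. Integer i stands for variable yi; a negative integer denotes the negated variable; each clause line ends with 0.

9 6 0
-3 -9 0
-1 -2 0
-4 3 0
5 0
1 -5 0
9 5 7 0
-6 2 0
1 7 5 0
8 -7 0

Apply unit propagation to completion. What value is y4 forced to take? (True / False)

False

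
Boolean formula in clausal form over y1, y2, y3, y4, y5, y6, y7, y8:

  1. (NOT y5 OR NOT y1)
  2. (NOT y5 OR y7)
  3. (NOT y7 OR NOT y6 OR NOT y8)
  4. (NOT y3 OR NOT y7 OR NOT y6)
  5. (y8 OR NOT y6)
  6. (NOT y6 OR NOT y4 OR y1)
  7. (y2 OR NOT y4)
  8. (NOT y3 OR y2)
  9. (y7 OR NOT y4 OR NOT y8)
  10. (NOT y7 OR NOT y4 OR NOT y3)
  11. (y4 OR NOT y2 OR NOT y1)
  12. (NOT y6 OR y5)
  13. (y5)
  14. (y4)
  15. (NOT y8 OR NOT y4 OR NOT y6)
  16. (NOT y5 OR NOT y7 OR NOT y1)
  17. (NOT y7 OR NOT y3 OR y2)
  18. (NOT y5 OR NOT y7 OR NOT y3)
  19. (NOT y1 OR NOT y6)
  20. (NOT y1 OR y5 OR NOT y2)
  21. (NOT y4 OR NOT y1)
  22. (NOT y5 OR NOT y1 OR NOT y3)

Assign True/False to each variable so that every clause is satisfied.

y1 = F, y2 = T, y3 = F, y4 = T, y5 = T, y6 = F, y7 = T, y8 = T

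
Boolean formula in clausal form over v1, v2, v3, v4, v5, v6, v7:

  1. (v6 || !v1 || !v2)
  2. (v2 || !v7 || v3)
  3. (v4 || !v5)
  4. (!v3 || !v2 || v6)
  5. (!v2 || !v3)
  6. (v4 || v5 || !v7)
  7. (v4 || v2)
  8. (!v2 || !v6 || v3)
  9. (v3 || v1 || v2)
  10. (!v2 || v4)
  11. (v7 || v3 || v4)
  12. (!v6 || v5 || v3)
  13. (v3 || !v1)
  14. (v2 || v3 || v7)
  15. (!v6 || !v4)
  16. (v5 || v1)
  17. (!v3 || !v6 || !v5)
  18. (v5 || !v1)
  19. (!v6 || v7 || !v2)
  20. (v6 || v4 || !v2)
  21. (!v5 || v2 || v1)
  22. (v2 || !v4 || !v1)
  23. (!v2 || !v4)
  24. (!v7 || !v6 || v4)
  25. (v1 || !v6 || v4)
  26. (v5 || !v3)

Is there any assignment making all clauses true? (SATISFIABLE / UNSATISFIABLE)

UNSATISFIABLE

v2 = True:
  propagation gives v3=False, v6=False, v1=False, v4=True; an empty clause results — contradiction.
v2 = False:
  propagation gives v4=True, v6=False, v1=False, v3=True; an empty clause results — contradiction.
Every branch closes, so no satisfying assignment exists.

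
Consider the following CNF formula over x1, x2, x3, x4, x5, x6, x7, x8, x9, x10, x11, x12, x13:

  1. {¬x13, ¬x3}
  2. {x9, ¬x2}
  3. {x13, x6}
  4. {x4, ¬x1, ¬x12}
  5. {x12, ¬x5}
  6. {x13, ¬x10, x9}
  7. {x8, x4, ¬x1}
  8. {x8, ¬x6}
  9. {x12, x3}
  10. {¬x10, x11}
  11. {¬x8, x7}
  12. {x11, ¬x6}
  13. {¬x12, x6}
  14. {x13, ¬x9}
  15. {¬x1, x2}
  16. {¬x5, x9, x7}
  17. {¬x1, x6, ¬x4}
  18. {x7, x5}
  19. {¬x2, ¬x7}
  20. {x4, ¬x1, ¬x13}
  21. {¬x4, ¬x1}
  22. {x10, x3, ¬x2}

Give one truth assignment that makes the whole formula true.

x1=0, x2=0, x3=1, x4=0, x5=1, x6=1, x7=1, x8=1, x9=0, x10=0, x11=1, x12=1, x13=0

Check each clause:
  1. {¬x3, ¬x13} — ¬x13 is true.
  2. {x9, ¬x2} — ¬x2 is true.
  3. {x6, x13} — x6 is true.
  4. {x4, ¬x12, ¬x1} — ¬x1 is true.
  5. {¬x5, x12} — x12 is true.
  6. {x9, ¬x10, x13} — ¬x10 is true.
  7. {x8, x4, ¬x1} — x8 is true.
  8. {¬x6, x8} — x8 is true.
  9. {x3, x12} — x3 is true.
  10. {¬x10, x11} — x11 is true.
  11. {x7, ¬x8} — x7 is true.
  12. {¬x6, x11} — x11 is true.
  13. {¬x12, x6} — x6 is true.
  14. {x13, ¬x9} — ¬x9 is true.
  15. {¬x1, x2} — ¬x1 is true.
  16. {¬x5, x7, x9} — x7 is true.
  17. {x6, ¬x4, ¬x1} — ¬x4 is true.
  18. {x7, x5} — x5 is true.
  19. {¬x7, ¬x2} — ¬x2 is true.
  20. {x4, ¬x13, ¬x1} — ¬x13 is true.
  21. {¬x1, ¬x4} — ¬x4 is true.
  22. {¬x2, x10, x3} — x3 is true.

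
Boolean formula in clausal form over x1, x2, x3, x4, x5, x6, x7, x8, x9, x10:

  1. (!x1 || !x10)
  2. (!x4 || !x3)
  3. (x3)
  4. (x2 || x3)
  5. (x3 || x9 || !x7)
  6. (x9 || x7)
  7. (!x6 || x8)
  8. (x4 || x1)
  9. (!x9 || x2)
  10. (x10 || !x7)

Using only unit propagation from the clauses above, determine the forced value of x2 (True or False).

True

Unit clause (x3) sets x3 = True.
(!x3 || !x4) with x3 = True leaves only !x4, so x4 = False.
From (x4 || x1) and x4 = False: x1 = True.
From (!x1 || !x10) and x1 = True: x10 = False.
(x10 || !x7): since x10 = False, the clause reduces to (!x7). x7 = False.
In (x9 || x7), x7 is now false; x9 must hold, so x9 = True.
(x2 || !x9): since x9 = True, the clause reduces to (x2). x2 = True.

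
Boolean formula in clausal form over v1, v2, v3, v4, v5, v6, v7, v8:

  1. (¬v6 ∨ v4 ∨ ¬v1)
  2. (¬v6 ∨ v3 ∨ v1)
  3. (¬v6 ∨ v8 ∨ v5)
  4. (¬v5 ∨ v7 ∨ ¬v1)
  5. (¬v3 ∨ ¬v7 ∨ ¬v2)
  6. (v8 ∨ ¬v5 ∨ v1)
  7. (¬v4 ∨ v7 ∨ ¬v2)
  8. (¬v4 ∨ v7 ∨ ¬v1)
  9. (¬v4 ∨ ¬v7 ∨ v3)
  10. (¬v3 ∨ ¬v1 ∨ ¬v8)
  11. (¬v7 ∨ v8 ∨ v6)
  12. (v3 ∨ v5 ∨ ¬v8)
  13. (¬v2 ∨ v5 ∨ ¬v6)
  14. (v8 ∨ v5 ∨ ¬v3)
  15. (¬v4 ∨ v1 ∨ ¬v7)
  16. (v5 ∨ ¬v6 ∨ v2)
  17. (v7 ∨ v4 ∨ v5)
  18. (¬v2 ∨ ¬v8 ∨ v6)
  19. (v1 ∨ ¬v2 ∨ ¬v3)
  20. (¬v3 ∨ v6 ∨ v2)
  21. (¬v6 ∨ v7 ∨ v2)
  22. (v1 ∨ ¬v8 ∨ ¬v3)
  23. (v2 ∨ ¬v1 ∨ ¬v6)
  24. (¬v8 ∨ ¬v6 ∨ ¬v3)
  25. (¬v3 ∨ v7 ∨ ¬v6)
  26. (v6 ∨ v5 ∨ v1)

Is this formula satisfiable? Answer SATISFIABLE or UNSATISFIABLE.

SATISFIABLE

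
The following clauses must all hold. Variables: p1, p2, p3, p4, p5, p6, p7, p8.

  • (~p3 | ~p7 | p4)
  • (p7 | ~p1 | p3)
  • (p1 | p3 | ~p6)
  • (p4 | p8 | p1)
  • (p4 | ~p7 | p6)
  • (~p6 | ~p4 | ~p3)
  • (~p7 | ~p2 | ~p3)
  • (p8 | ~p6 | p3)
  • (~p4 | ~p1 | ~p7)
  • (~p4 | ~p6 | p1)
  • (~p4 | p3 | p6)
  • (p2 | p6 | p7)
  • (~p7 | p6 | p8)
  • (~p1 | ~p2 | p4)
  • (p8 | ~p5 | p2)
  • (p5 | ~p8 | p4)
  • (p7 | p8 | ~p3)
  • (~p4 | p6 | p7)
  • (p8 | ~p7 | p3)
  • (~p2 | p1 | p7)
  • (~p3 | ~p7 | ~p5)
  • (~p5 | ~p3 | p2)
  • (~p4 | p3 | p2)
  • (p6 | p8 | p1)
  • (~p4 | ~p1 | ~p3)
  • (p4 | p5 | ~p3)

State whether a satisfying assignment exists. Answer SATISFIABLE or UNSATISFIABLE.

Set p1 = False and propagate.
Set p2 = False and propagate.
For the remaining variables, p3 = True, p4 = True, p5 = False, p6 = False, p7 = True, p8 = True works.
Every clause has at least one true literal under this assignment.
So p1=False  p2=False  p3=True  p4=True  p5=False  p6=False  p7=True  p8=True is a satisfying assignment.

SATISFIABLE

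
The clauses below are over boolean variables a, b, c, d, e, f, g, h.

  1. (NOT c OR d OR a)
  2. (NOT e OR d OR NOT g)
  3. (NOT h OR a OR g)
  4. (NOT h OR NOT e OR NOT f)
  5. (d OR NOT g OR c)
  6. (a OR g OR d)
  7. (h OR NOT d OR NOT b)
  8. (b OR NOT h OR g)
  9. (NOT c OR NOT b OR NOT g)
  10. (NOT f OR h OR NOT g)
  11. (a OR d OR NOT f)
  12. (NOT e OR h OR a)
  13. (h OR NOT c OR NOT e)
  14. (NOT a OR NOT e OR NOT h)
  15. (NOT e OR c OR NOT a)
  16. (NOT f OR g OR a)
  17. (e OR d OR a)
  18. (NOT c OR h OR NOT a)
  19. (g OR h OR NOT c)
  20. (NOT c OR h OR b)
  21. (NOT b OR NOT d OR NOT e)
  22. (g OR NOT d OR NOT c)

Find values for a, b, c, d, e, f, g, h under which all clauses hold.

a=False, b=False, c=False, d=True, e=False, f=False, g=True, h=False

f occurs only negated in the remaining clauses — set f = False.
Branch on a: take a = False.
Branch on b: take b = False.
For the remaining variables, c = False, d = True, e = False, g = True, h = False works.
Check each clause:
  1. (d OR a OR NOT c) — d is true.
  2. (d OR NOT e OR NOT g) — NOT e is true.
  3. (NOT h OR g OR a) — NOT h is true.
  4. (NOT h OR NOT e OR NOT f) — NOT h is true.
  5. (c OR NOT g OR d) — d is true.
  6. (a OR d OR g) — d is true.
  7. (NOT d OR h OR NOT b) — NOT b is true.
  8. (g OR b OR NOT h) — NOT h is true.
  9. (NOT g OR NOT b OR NOT c) — NOT c is true.
  10. (NOT f OR NOT g OR h) — NOT f is true.
  11. (a OR NOT f OR d) — NOT f is true.
  12. (a OR h OR NOT e) — NOT e is true.
  13. (NOT c OR NOT e OR h) — NOT e is true.
  14. (NOT h OR NOT a OR NOT e) — NOT h is true.
  15. (NOT a OR NOT e OR c) — NOT e is true.
  16. (a OR NOT f OR g) — NOT f is true.
  17. (e OR a OR d) — d is true.
  18. (NOT a OR h OR NOT c) — NOT c is true.
  19. (h OR g OR NOT c) — NOT c is true.
  20. (NOT c OR b OR h) — NOT c is true.
  21. (NOT e OR NOT b OR NOT d) — NOT e is true.
  22. (g OR NOT d OR NOT c) — NOT c is true.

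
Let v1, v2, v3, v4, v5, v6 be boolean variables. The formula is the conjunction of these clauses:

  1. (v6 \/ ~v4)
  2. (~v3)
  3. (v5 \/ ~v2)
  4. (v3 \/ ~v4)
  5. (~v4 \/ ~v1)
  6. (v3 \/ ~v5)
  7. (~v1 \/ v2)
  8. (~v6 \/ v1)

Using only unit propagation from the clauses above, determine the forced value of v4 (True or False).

(~v3) is a unit clause: v3 = False.
From (v3 \/ ~v4) and v3 = False: v4 = False.

False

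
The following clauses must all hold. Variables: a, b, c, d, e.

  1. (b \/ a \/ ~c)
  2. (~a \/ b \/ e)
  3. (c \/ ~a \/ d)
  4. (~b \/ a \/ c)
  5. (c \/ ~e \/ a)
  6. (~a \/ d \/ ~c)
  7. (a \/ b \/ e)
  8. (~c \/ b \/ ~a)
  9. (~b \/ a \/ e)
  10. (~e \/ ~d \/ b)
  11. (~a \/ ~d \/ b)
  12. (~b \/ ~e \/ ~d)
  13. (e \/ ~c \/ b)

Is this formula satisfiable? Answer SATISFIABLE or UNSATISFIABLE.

SATISFIABLE

Branch on a: take a = True.
For the remaining variables, b = True, c = False, d = True, e = False works.
Every clause has at least one true literal under this assignment.
So a=1, b=1, c=0, d=1, e=0 is a satisfying assignment.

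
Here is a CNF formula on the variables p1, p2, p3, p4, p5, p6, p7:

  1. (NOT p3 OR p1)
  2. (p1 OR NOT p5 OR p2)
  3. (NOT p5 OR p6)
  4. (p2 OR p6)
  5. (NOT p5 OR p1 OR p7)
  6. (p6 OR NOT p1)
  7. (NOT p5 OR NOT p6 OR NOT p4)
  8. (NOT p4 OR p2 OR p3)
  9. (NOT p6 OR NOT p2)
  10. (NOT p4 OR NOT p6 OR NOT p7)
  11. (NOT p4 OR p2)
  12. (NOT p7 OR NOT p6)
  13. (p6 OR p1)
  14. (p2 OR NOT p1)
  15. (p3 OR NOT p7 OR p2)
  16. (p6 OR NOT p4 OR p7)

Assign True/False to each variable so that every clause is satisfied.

p1=False, p2=False, p3=False, p4=False, p5=False, p6=True, p7=False

Check each clause:
  1. (NOT p3 OR p1) — NOT p3 is true.
  2. (NOT p5 OR p1 OR p2) — NOT p5 is true.
  3. (p6 OR NOT p5) — NOT p5 is true.
  4. (p2 OR p6) — p6 is true.
  5. (NOT p5 OR p7 OR p1) — NOT p5 is true.
  6. (NOT p1 OR p6) — p6 is true.
  7. (NOT p6 OR NOT p4 OR NOT p5) — NOT p5 is true.
  8. (p3 OR p2 OR NOT p4) — NOT p4 is true.
  9. (NOT p6 OR NOT p2) — NOT p2 is true.
  10. (NOT p4 OR NOT p6 OR NOT p7) — NOT p7 is true.
  11. (p2 OR NOT p4) — NOT p4 is true.
  12. (NOT p6 OR NOT p7) — NOT p7 is true.
  13. (p6 OR p1) — p6 is true.
  14. (NOT p1 OR p2) — NOT p1 is true.
  15. (NOT p7 OR p3 OR p2) — NOT p7 is true.
  16. (p7 OR NOT p4 OR p6) — NOT p4 is true.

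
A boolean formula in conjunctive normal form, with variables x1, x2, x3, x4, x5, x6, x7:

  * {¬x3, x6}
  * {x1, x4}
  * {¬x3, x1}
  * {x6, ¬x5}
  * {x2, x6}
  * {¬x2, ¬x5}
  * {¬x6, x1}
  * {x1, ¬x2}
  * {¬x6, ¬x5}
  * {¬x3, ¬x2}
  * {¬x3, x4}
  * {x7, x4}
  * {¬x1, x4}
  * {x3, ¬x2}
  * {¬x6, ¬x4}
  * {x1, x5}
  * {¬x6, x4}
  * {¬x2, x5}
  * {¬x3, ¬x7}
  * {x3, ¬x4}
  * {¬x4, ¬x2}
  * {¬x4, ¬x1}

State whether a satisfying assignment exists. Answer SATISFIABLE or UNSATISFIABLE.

x4 = True:
  propagation gives x6=False, x3=False; an empty clause results — contradiction.
x4 = False:
  propagation gives x1=True; an empty clause results — contradiction.
Every branch closes, so no satisfying assignment exists.

UNSATISFIABLE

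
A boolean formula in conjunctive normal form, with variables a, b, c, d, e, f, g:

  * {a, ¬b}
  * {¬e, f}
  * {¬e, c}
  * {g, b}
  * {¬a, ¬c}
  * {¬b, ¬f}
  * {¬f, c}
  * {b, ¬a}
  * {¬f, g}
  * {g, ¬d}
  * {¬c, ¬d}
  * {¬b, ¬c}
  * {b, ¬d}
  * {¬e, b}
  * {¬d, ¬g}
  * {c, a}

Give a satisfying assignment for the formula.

a=F, b=F, c=T, d=F, e=F, f=F, g=T

Check each clause:
  1. {¬b, a} — ¬b is true.
  2. {f, ¬e} — ¬e is true.
  3. {c, ¬e} — c is true.
  4. {b, g} — g is true.
  5. {¬c, ¬a} — ¬a is true.
  6. {¬f, ¬b} — ¬f is true.
  7. {c, ¬f} — ¬f is true.
  8. {¬a, b} — ¬a is true.
  9. {g, ¬f} — ¬f is true.
  10. {g, ¬d} — ¬d is true.
  11. {¬d, ¬c} — ¬d is true.
  12. {¬b, ¬c} — ¬b is true.
  13. {¬d, b} — ¬d is true.
  14. {b, ¬e} — ¬e is true.
  15. {¬d, ¬g} — ¬d is true.
  16. {a, c} — c is true.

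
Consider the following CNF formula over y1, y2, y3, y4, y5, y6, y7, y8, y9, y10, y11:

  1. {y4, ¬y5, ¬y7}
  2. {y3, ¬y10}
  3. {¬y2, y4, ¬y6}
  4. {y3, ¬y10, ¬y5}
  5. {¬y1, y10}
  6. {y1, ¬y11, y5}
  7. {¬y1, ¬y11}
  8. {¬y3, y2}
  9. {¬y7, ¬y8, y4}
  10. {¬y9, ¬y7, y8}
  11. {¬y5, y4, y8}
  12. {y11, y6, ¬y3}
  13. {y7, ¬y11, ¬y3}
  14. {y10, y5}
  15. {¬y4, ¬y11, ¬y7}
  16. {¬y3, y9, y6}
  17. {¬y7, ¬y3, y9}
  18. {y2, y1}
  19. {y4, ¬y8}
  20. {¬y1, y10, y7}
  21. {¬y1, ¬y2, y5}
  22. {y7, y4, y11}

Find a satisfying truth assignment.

y1=F  y2=T  y3=F  y4=T  y5=T  y6=T  y7=F  y8=F  y9=T  y10=F  y11=F

Check each clause:
  1. {¬y5, ¬y7, y4} — ¬y7 is true.
  2. {y3, ¬y10} — ¬y10 is true.
  3. {y4, ¬y2, ¬y6} — y4 is true.
  4. {¬y5, y3, ¬y10} — ¬y10 is true.
  5. {y10, ¬y1} — ¬y1 is true.
  6. {y5, ¬y11, y1} — y5 is true.
  7. {¬y11, ¬y1} — ¬y11 is true.
  8. {y2, ¬y3} — y2 is true.
  9. {¬y8, y4, ¬y7} — ¬y8 is true.
  10. {¬y9, y8, ¬y7} — ¬y7 is true.
  11. {¬y5, y4, y8} — y4 is true.
  12. {y11, ¬y3, y6} — ¬y3 is true.
  13. {¬y11, y7, ¬y3} — ¬y3 is true.
  14. {y5, y10} — y5 is true.
  15. {¬y11, ¬y7, ¬y4} — ¬y7 is true.
  16. {y6, y9, ¬y3} — y9 is true.
  17. {¬y7, ¬y3, y9} — y9 is true.
  18. {y2, y1} — y2 is true.
  19. {¬y8, y4} — ¬y8 is true.
  20. {y7, ¬y1, y10} — ¬y1 is true.
  21. {y5, ¬y2, ¬y1} — y5 is true.
  22. {y7, y4, y11} — y4 is true.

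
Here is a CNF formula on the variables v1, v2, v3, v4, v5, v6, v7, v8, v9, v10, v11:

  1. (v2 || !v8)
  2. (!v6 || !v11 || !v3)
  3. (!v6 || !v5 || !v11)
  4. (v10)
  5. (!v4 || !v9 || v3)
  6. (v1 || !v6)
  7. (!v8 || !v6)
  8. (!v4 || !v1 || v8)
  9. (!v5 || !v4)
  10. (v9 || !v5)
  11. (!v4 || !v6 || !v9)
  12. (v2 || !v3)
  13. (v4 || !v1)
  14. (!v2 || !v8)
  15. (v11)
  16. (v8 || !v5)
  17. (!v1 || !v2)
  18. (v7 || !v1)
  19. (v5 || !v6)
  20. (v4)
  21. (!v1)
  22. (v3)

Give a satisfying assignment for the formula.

Unit propagation: (v10) forces v10 = True.
The clause (v11) is unit: v11 must be True.
Unit propagation: (v4) forces v4 = True.
The clause (!v5) is unit: v5 must be False.
Unit propagation: (!v6) forces v6 = False.
(!v1) is a unit clause, so v1 = False.
Unit propagation: (v3) forces v3 = True.
The clause (v2) is unit: v2 must be True.
Unit propagation: (!v8) forces v8 = False.
v7, v9 are now unconstrained; take v7 = False, v9 = False.
Check each clause:
  1. (v2 || !v8) — !v8 is true.
  2. (!v6 || !v11 || !v3) — !v6 is true.
  3. (!v5 || !v6 || !v11) — !v6 is true.
  4. (v10) — v10 is true.
  5. (!v4 || v3 || !v9) — v3 is true.
  6. (v1 || !v6) — !v6 is true.
  7. (!v8 || !v6) — !v8 is true.
  8. (v8 || !v1 || !v4) — !v1 is true.
  9. (!v5 || !v4) — !v5 is true.
  10. (!v5 || v9) — !v5 is true.
  11. (!v9 || !v6 || !v4) — !v6 is true.
  12. (v2 || !v3) — v2 is true.
  13. (v4 || !v1) — v4 is true.
  14. (!v8 || !v2) — !v8 is true.
  15. (v11) — v11 is true.
  16. (!v5 || v8) — !v5 is true.
  17. (!v1 || !v2) — !v1 is true.
  18. (!v1 || v7) — !v1 is true.
  19. (v5 || !v6) — !v6 is true.
  20. (v4) — v4 is true.
  21. (!v1) — !v1 is true.
  22. (v3) — v3 is true.

v1=False, v2=True, v3=True, v4=True, v5=False, v6=False, v7=False, v8=False, v9=False, v10=True, v11=True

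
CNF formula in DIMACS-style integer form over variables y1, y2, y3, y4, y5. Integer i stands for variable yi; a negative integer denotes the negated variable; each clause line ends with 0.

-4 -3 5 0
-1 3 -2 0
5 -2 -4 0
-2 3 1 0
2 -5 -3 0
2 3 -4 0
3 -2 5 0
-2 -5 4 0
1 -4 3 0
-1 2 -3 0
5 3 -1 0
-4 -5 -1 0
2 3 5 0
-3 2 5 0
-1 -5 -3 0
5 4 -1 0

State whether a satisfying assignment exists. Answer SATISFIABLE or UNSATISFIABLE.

Try y1 = False.
Set y2 = True and propagate.
  then y3 is forced to True.
For the remaining variables, y4 = True, y5 = True works.
So y1 = False, y2 = True, y3 = True, y4 = True, y5 = True is a satisfying assignment.

SATISFIABLE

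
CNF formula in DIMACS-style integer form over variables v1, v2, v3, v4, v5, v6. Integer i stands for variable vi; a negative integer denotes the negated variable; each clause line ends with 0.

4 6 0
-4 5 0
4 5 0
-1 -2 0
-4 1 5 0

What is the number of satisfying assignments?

18

Split on v4, then v5.
  v4=T, v5=T: v3, v6 free; 3 ways for (v1,v2) × 2^2 = 12.
  v4=T, v5=F: a clause becomes empty — 0.
  v4=F, v5=T: v3 free; 3 ways for (v1,v2,v6) × 2^1 = 6.
  v4=F, v5=F: a clause becomes empty — 0.
Total: 12 + 0 + 6 + 0 = 18.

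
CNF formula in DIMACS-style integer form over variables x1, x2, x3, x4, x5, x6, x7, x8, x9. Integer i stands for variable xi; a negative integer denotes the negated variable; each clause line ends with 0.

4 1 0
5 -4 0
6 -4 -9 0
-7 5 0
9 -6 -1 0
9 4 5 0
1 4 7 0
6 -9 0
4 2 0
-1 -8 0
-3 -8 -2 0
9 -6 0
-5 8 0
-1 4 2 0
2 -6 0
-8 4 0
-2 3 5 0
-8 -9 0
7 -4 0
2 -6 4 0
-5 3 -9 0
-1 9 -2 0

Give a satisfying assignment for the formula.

Branch on x1: take x1 = False.
  then x4 is forced to True.
  then x5 is forced to True.
  then x8 is forced to True.
  then x9 is forced to False.
  then x6 is forced to False.
  then x7 is forced to True.
Set x2 = False and propagate.
x3 is now unconstrained; take x3 = False.

x1=False, x2=False, x3=False, x4=True, x5=True, x6=False, x7=True, x8=True, x9=False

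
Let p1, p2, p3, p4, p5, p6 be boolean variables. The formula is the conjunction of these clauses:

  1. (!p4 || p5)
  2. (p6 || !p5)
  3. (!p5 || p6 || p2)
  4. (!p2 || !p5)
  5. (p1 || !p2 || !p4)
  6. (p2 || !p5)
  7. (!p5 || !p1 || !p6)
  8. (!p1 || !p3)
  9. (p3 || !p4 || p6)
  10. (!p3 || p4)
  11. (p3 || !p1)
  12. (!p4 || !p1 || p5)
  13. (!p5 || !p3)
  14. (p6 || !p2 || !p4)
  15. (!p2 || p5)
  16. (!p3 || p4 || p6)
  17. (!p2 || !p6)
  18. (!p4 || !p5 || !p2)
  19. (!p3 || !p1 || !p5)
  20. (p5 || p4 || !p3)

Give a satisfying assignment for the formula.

Branch on p1: take p1 = False.
For the remaining variables, p2 = False, p3 = False, p4 = False, p5 = False, p6 = True works.

p1=F, p2=F, p3=F, p4=F, p5=F, p6=T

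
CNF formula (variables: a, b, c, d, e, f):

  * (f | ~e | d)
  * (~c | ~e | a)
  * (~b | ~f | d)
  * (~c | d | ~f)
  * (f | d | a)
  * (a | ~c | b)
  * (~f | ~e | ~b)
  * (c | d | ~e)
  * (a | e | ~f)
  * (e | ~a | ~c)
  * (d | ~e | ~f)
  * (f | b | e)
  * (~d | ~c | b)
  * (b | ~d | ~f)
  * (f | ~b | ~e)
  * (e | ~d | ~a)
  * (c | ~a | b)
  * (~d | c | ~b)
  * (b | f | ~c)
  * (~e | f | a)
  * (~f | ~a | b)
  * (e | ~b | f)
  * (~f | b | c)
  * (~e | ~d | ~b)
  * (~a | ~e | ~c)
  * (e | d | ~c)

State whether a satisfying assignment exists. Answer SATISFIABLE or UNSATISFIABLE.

UNSATISFIABLE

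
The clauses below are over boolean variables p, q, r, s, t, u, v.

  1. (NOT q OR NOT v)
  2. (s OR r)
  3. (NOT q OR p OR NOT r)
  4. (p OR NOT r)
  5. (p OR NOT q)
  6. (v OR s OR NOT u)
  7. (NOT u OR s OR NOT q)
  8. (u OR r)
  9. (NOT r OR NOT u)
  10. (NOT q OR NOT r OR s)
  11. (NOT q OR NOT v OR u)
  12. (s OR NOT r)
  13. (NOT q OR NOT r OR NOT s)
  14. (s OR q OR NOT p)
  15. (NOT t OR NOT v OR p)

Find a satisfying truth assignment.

p = True, q = False, r = True, s = True, t = True, u = False, v = False

Check each clause:
  1. (NOT q OR NOT v) — NOT v is true.
  2. (s OR r) — r is true.
  3. (NOT q OR NOT r OR p) — p is true.
  4. (p OR NOT r) — p is true.
  5. (p OR NOT q) — p is true.
  6. (s OR v OR NOT u) — NOT u is true.
  7. (NOT u OR NOT q OR s) — NOT u is true.
  8. (u OR r) — r is true.
  9. (NOT r OR NOT u) — NOT u is true.
  10. (NOT q OR NOT r OR s) — s is true.
  11. (NOT v OR NOT q OR u) — NOT v is true.
  12. (NOT r OR s) — s is true.
  13. (NOT r OR NOT q OR NOT s) — NOT q is true.
  14. (q OR NOT p OR s) — s is true.
  15. (NOT t OR p OR NOT v) — NOT v is true.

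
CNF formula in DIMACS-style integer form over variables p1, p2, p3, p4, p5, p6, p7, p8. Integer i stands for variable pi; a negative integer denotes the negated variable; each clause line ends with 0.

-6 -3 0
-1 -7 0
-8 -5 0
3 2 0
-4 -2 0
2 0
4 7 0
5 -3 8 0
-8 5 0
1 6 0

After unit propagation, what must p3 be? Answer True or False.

(p2) stands alone — p2 = True.
(~p4 | ~p2): since p2 = True, the clause reduces to (~p4). p4 = False.
In (p7 | p4), p4 is now false; p7 must hold, so p7 = True.
(~p1 | ~p7): since p7 = True, the clause reduces to (~p1). p1 = False.
In (p6 | p1), p1 is now false; p6 must hold, so p6 = True.
In (~p6 | ~p3), ~p6 is now false; ~p3 must hold, so p3 = False.

False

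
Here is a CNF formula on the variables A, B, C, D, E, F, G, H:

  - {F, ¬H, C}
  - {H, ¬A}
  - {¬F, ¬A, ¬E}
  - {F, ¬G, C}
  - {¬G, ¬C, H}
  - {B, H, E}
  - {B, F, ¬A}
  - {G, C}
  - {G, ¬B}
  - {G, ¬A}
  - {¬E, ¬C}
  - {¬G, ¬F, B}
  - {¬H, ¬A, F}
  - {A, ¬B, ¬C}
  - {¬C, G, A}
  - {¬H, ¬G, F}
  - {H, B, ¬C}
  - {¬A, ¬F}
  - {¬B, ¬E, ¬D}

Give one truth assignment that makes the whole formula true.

A=False  B=True  C=False  D=True  E=False  F=True  G=True  H=True

Try A = False.
Branch on B: take B = True.
  then G is forced to True.
  then C is forced to False.
  then F is forced to True.
Branch on D: take D = True.
  then E is forced to False.
H is now unconstrained; take H = True.
Check each clause:
  1. {C, F, ¬H} — F is true.
  2. {¬A, H} — H is true.
  3. {¬F, ¬A, ¬E} — ¬E is true.
  4. {¬G, F, C} — F is true.
  5. {H, ¬C, ¬G} — H is true.
  6. {H, B, E} — H is true.
  7. {B, ¬A, F} — B is true.
  8. {G, C} — G is true.
  9. {¬B, G} — G is true.
  10. {¬A, G} — ¬A is true.
  11. {¬E, ¬C} — ¬E is true.
  12. {B, ¬G, ¬F} — B is true.
  13. {¬H, F, ¬A} — ¬A is true.
  14. {A, ¬B, ¬C} — ¬C is true.
  15. {A, ¬C, G} — ¬C is true.
  16. {¬H, ¬G, F} — F is true.
  17. {¬C, B, H} — H is true.
  18. {¬F, ¬A} — ¬A is true.
  19. {¬D, ¬B, ¬E} — ¬E is true.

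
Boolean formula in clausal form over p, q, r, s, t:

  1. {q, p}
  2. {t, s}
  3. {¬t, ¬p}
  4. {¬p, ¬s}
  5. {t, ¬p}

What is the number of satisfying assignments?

Satisfying assignments:
  p=0 q=1 r=0 s=0 t=1
  p=0 q=1 r=0 s=1 t=0
  p=0 q=1 r=0 s=1 t=1
  p=0 q=1 r=1 s=0 t=1
  p=0 q=1 r=1 s=1 t=0
  p=0 q=1 r=1 s=1 t=1
Count: 6.

6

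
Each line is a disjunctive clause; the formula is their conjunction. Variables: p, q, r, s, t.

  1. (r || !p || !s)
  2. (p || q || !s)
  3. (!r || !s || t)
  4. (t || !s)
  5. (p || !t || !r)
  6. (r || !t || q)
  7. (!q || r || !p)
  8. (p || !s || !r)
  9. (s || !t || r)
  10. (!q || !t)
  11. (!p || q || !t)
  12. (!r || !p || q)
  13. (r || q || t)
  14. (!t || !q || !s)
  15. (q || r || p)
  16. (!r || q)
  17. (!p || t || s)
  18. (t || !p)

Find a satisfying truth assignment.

p=0, q=1, r=1, s=0, t=0

Check each clause:
  1. (!s || !p || r) — r is true.
  2. (!s || q || p) — q is true.
  3. (t || !s || !r) — !s is true.
  4. (t || !s) — !s is true.
  5. (!t || !r || p) — !t is true.
  6. (q || r || !t) — r is true.
  7. (r || !q || !p) — r is true.
  8. (!r || p || !s) — !s is true.
  9. (!t || r || s) — r is true.
  10. (!q || !t) — !t is true.
  11. (!p || q || !t) — q is true.
  12. (!p || q || !r) — q is true.
  13. (r || q || t) — q is true.
  14. (!q || !t || !s) — !t is true.
  15. (r || p || q) — q is true.
  16. (!r || q) — q is true.
  17. (t || !p || s) — !p is true.
  18. (t || !p) — !p is true.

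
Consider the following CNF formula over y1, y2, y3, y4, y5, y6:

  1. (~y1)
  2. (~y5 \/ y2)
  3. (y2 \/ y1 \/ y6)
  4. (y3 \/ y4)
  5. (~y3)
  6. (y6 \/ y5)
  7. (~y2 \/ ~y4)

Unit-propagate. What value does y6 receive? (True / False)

True

(~y1) stands alone — y1 = False.
Unit clause (~y3) sets y3 = False.
From (y4 \/ y3) and y3 = False: y4 = True.
(~y2 \/ ~y4): since y4 = True, the clause reduces to (~y2). y2 = False.
(~y5 \/ y2): since y2 = False, the clause reduces to (~y5). y5 = False.
(y1 \/ y6 \/ y2) with y1 = False, y2 = False leaves only y6, so y6 = True.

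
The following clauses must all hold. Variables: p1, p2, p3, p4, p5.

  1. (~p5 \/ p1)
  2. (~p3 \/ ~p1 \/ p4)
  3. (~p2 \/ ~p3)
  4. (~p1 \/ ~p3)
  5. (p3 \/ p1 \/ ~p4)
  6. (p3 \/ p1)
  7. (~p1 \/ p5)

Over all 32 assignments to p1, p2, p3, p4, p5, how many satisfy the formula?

6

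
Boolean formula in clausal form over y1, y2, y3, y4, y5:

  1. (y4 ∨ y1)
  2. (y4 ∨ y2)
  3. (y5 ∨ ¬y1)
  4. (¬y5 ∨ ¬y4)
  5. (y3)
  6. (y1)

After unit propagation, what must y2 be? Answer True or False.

(y3) is a unit clause: y3 = True.
Unit clause (y1) sets y1 = True.
From (¬y1 ∨ y5) and y1 = True: y5 = True.
From (¬y5 ∨ ¬y4) and y5 = True: y4 = False.
(y2 ∨ y4): since y4 = False, the clause reduces to (y2). y2 = True.

True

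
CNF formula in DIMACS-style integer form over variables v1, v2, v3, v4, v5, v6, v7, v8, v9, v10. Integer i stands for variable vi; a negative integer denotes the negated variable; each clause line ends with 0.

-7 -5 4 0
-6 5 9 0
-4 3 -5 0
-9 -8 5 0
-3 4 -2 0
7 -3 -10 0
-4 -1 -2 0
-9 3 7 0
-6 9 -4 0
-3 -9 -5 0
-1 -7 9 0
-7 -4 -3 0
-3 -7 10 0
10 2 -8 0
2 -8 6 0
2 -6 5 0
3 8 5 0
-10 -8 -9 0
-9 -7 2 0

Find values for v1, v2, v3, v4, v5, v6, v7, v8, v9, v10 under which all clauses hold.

Try v1 = True.
For the remaining variables, v2 = True, v3 = False, v4 = False, v5 = True, v6 = False, v7 = False, v8 = False, v9 = False, v10 = True works.

v1=1, v2=1, v3=0, v4=0, v5=1, v6=0, v7=0, v8=0, v9=0, v10=1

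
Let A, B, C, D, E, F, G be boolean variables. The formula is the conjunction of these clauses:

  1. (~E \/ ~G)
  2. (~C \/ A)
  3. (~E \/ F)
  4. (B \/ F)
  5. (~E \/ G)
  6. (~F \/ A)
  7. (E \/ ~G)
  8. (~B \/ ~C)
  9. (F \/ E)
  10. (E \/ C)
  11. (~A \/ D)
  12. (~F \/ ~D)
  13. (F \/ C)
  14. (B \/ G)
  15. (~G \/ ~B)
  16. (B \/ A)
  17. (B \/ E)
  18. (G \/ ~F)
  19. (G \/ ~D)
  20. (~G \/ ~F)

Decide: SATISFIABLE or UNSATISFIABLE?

UNSATISFIABLE

F = True:
  propagation gives A=True, D=True; an empty clause results — contradiction.
F = False:
  propagation gives E=False; an empty clause results — contradiction.
Every branch closes, so no satisfying assignment exists.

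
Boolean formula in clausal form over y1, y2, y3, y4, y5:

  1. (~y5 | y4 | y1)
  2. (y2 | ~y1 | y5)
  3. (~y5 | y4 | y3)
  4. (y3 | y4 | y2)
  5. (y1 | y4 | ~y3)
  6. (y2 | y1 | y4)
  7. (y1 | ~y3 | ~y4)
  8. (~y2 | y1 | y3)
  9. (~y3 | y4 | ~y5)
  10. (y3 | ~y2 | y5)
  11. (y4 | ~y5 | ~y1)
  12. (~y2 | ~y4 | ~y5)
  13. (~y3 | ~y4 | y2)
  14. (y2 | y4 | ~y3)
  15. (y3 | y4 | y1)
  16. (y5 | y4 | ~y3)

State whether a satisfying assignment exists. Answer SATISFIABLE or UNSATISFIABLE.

SATISFIABLE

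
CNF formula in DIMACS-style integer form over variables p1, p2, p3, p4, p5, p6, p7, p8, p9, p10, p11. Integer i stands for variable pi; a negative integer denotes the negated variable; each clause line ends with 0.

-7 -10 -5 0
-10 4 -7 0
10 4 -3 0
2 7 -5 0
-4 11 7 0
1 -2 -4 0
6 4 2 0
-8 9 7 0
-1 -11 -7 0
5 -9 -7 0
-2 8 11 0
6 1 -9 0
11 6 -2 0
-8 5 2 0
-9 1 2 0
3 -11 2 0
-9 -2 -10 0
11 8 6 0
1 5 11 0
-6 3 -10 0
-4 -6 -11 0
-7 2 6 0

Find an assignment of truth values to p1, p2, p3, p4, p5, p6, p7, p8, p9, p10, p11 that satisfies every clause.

Set p1 = True and propagate.
For the remaining variables, p2 = True, p3 = False, p4 = False, p5 = False, p6 = True, p7 = False, p8 = True, p9 = True, p10 = False, p11 = False works.
Every clause has at least one true literal under this assignment.

p1=1  p2=1  p3=0  p4=0  p5=0  p6=1  p7=0  p8=1  p9=1  p10=0  p11=0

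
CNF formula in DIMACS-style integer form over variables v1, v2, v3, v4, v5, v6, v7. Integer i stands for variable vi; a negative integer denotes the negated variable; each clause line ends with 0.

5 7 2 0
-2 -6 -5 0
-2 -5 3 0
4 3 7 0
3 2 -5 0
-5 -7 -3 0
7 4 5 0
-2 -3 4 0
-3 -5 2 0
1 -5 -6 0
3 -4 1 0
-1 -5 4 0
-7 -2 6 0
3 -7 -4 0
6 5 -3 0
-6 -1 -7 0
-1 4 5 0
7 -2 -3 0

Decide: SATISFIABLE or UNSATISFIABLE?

Set v1 = True and propagate.
Set v2 = True and propagate.
Branch on v3: take v3 = False.
  then v5 is forced to False.
  then v4 is forced to True.
  then v7 is forced to False.
v6 is now unconstrained; take v6 = True.
So v1 = True, v2 = True, v3 = False, v4 = True, v5 = False, v6 = True, v7 = False is a satisfying assignment.

SATISFIABLE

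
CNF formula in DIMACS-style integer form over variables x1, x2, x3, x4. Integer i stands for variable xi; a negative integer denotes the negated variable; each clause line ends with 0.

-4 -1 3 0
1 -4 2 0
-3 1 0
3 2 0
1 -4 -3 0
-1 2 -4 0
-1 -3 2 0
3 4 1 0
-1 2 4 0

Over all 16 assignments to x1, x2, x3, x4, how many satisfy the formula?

4

Satisfying assignments:
  x1=0 x2=1 x3=0 x4=1
  x1=1 x2=1 x3=0 x4=0
  x1=1 x2=1 x3=1 x4=0
  x1=1 x2=1 x3=1 x4=1
Count: 4.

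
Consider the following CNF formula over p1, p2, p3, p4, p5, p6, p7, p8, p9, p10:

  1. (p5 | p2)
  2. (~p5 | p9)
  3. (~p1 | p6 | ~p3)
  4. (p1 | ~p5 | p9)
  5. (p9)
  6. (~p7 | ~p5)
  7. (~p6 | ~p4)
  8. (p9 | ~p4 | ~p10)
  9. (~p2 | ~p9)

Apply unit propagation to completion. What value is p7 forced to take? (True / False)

(p9) stands alone — p9 = True.
In (~p9 | ~p2), ~p9 is now false; ~p2 must hold, so p2 = False.
(p2 | p5) with p2 = False leaves only p5, so p5 = True.
In (~p5 | ~p7), ~p5 is now false; ~p7 must hold, so p7 = False.

False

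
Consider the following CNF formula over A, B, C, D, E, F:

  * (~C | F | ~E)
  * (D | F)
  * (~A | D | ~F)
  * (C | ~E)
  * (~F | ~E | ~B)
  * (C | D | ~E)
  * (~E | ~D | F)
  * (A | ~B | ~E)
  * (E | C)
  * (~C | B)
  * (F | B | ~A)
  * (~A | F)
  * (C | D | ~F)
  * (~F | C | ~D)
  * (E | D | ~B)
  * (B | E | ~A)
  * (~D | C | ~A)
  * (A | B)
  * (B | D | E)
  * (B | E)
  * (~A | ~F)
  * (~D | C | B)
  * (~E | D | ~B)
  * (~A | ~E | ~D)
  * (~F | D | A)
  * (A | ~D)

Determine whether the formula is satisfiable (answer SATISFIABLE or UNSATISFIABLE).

UNSATISFIABLE

D = True:
  propagation gives A=True, F=True; an empty clause results — contradiction.
D = False:
  propagation gives F=True, A=False; an empty clause results — contradiction.
Every branch closes, so no satisfying assignment exists.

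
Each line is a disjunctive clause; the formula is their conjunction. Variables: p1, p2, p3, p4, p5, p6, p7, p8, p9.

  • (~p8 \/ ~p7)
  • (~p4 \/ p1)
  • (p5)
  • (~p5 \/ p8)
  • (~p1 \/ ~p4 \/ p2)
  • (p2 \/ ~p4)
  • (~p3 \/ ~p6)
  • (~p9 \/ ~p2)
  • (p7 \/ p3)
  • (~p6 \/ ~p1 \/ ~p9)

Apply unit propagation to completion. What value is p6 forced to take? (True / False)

Unit clause (p5) sets p5 = True.
From (p8 \/ ~p5) and p5 = True: p8 = True.
(~p8 \/ ~p7): since p8 = True, the clause reduces to (~p7). p7 = False.
From (p7 \/ p3) and p7 = False: p3 = True.
From (~p6 \/ ~p3) and p3 = True: p6 = False.

False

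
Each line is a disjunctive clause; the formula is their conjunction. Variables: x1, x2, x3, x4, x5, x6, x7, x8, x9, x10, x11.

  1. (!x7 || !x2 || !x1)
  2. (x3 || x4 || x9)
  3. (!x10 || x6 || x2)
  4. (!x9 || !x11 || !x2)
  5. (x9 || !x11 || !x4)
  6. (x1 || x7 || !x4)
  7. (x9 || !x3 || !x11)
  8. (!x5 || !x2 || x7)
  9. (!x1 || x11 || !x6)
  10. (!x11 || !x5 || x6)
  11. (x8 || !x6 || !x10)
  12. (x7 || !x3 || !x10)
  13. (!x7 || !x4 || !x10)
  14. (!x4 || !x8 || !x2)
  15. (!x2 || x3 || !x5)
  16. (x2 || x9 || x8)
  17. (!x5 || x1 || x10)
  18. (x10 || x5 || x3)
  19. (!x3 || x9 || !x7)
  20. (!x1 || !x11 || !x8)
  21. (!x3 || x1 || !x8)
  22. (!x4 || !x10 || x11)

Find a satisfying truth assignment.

x1=True, x2=True, x3=True, x4=False, x5=False, x6=False, x7=False, x8=True, x9=True, x10=False, x11=False

Check each clause:
  1. (!x1 || !x2 || !x7) — !x7 is true.
  2. (x3 || x9 || x4) — x9 is true.
  3. (!x10 || x2 || x6) — x2 is true.
  4. (!x9 || !x2 || !x11) — !x11 is true.
  5. (!x11 || !x4 || x9) — x9 is true.
  6. (x1 || !x4 || x7) — x1 is true.
  7. (x9 || !x3 || !x11) — x9 is true.
  8. (x7 || !x2 || !x5) — !x5 is true.
  9. (!x1 || !x6 || x11) — !x6 is true.
  10. (!x11 || !x5 || x6) — !x5 is true.
  11. (x8 || !x10 || !x6) — x8 is true.
  12. (!x3 || x7 || !x10) — !x10 is true.
  13. (!x10 || !x7 || !x4) — !x7 is true.
  14. (!x4 || !x8 || !x2) — !x4 is true.
  15. (x3 || !x2 || !x5) — x3 is true.
  16. (x9 || x2 || x8) — x8 is true.
  17. (!x5 || x10 || x1) — x1 is true.
  18. (x3 || x10 || x5) — x3 is true.
  19. (x9 || !x3 || !x7) — x9 is true.
  20. (!x11 || !x8 || !x1) — !x11 is true.
  21. (x1 || !x8 || !x3) — x1 is true.
  22. (!x10 || x11 || !x4) — !x4 is true.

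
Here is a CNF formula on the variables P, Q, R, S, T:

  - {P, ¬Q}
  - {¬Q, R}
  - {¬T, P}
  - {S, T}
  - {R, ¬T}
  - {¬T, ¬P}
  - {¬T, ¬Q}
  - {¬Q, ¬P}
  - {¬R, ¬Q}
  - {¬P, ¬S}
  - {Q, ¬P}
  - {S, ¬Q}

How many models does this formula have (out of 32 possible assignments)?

2

Satisfying assignments:
  P=F Q=F R=F S=T T=F
  P=F Q=F R=T S=T T=F
Count: 2.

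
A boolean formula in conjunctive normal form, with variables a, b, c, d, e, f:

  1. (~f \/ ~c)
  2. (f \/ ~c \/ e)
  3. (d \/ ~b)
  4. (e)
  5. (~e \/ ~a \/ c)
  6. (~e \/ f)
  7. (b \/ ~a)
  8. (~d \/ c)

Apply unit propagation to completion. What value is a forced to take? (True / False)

(e) stands alone — e = True.
In (f \/ ~e), ~e is now false; f must hold, so f = True.
From (~f \/ ~c) and f = True: c = False.
(c \/ ~e \/ ~a): since c = False, e = True, the clause reduces to (~a). a = False.

False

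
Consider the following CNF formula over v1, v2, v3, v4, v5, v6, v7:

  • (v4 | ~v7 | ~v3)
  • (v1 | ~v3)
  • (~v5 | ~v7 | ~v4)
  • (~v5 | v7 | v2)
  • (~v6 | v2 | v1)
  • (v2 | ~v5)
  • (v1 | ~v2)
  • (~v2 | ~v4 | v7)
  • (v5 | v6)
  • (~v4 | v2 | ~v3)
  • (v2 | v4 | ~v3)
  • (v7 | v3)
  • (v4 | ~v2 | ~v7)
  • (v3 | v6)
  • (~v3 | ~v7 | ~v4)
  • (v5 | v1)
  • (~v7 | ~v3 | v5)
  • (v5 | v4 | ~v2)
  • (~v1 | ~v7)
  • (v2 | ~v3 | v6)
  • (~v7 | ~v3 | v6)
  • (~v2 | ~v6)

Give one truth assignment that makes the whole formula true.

v1=True, v2=True, v3=True, v4=False, v5=True, v6=False, v7=False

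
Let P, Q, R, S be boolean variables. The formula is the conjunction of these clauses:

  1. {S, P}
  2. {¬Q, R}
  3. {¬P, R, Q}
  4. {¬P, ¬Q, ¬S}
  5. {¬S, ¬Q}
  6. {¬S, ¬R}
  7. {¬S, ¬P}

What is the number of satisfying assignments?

Satisfying assignments:
  P=F Q=F R=F S=T
  P=T Q=F R=T S=F
  P=T Q=T R=T S=F
Count: 3.

3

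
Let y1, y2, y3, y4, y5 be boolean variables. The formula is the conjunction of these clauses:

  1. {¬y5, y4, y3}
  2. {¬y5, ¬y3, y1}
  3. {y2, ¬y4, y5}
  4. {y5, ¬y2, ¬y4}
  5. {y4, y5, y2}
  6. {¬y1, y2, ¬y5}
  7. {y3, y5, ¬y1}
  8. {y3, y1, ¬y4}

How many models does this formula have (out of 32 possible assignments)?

6

Satisfying assignments:
  y1=F y2=T y3=F y4=F y5=F
  y1=F y2=T y3=T y4=F y5=F
  y1=T y2=T y3=F y4=T y5=T
  y1=T y2=T y3=T y4=F y5=F
  y1=T y2=T y3=T y4=F y5=T
  y1=T y2=T y3=T y4=T y5=T
That's 6 in total.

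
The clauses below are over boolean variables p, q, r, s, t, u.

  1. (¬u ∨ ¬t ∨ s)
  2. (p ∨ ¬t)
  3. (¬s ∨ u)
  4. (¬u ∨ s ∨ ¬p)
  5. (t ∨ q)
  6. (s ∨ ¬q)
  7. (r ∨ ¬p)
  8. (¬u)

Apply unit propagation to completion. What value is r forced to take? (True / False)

(¬u) is a unit clause: u = False.
From (¬s ∨ u) and u = False: s = False.
From (¬q ∨ s) and s = False: q = False.
(t ∨ q) with q = False leaves only t, so t = True.
(¬t ∨ p): since t = True, the clause reduces to (p). p = True.
From (¬p ∨ r) and p = True: r = True.

True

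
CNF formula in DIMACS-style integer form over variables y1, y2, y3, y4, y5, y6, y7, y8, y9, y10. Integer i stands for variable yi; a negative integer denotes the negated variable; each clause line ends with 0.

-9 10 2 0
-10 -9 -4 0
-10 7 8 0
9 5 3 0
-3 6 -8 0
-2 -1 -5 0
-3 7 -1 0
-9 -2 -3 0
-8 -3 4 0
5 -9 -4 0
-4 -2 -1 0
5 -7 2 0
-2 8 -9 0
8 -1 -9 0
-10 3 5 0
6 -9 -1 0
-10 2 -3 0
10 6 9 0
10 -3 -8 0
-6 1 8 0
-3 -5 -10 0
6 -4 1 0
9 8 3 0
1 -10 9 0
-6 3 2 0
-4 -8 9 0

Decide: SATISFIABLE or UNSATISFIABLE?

SATISFIABLE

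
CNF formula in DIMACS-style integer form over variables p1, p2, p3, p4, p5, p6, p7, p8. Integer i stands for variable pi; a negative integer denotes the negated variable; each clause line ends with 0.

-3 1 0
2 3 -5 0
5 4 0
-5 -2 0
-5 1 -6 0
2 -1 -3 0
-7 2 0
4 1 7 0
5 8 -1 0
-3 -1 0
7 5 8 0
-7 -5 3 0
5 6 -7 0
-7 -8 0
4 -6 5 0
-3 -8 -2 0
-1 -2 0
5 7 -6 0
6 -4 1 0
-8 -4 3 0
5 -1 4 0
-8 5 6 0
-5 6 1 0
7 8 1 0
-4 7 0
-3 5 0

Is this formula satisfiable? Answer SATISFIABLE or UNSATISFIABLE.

Branch on p1: take p1 = False.
  then p3 is forced to False.
The remaining clauses are satisfied by p2 = True, p4 = True, p5 = False, p6 = True, p7 = True, p8 = False.
So p1=False, p2=True, p3=False, p4=True, p5=False, p6=True, p7=True, p8=False is a satisfying assignment.

SATISFIABLE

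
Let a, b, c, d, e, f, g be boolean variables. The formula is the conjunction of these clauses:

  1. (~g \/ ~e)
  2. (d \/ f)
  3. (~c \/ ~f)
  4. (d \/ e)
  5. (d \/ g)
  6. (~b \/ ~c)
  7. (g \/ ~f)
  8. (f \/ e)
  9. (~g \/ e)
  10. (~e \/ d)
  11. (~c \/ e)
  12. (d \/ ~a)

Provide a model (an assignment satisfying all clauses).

b occurs only negated in the remaining clauses — set b = False.
Pure literal: c appears only negated; assign c = False.
Branch on a: take a = True.
  then d is forced to True.
Try e = True.
  then g is forced to False.
  then f is forced to False.
Check each clause:
  1. (~e \/ ~g) — ~g is true.
  2. (d \/ f) — d is true.
  3. (~f \/ ~c) — ~f is true.
  4. (d \/ e) — d is true.
  5. (d \/ g) — d is true.
  6. (~b \/ ~c) — ~c is true.
  7. (~f \/ g) — ~f is true.
  8. (f \/ e) — e is true.
  9. (~g \/ e) — ~g is true.
  10. (d \/ ~e) — d is true.
  11. (~c \/ e) — e is true.
  12. (d \/ ~a) — d is true.

a = True, b = False, c = False, d = True, e = True, f = False, g = False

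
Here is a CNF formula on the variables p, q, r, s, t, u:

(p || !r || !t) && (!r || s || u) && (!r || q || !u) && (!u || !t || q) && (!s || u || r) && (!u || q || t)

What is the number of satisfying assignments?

Split on u, then r.
  u=1, r=1: s free; 3 ways for (p,q,t) × 2^1 = 6.
  u=1, r=0: forces q=1; p, s, t free → 2^3 = 8.
  u=0, r=1: q free; 3 ways for (p,s,t) × 2^1 = 6.
  u=0, r=0: forces s=0; p, q, t free → 2^3 = 8.
Total: 6 + 8 + 6 + 8 = 28.

28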